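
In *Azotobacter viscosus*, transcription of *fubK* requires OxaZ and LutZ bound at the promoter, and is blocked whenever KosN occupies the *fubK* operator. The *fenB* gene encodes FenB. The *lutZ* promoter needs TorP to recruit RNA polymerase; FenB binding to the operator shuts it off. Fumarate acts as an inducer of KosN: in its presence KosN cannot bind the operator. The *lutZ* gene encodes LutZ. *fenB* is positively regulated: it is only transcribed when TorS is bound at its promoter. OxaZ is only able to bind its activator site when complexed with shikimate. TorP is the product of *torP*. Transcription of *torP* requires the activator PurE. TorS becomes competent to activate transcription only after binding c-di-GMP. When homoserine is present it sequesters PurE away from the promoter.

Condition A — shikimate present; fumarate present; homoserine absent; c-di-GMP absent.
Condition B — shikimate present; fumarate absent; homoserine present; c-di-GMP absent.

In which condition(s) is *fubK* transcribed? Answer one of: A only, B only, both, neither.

A only

Condition A:
Shikimate is present, so OxaZ is active.
Fumarate is present, so KosN is inactive.
Homoserine is absent, so PurE is active.
No repressor is bound and PurE is active, so *torP* is transcribed.
So TorP is produced and active.
c-di-GMP is absent, so TorS is inactive.
Required activator TorS is absent, so *fenB* is not transcribed.
So FenB is not produced.
No repressor is bound and TorP is active, so *lutZ* is transcribed.
So LutZ is produced and active.
No repressor is bound and OxaZ and LutZ are active, so *fubK* is transcribed.
→ *fubK* is ON in A.
Condition B:
Shikimate is present, so OxaZ is active.
Fumarate is absent, so KosN is active.
Homoserine is present, so PurE is inactive.
Required activator PurE is absent, so *torP* is not transcribed.
So TorP is not produced.
c-di-GMP is absent, so TorS is inactive.
Required activator TorS is absent, so *fenB* is not transcribed.
So FenB is not produced.
Required activator TorP is absent, so *lutZ* is not transcribed.
So LutZ is not produced.
With repressor KosN bound, *fubK* is not transcribed.
→ *fubK* is OFF in B.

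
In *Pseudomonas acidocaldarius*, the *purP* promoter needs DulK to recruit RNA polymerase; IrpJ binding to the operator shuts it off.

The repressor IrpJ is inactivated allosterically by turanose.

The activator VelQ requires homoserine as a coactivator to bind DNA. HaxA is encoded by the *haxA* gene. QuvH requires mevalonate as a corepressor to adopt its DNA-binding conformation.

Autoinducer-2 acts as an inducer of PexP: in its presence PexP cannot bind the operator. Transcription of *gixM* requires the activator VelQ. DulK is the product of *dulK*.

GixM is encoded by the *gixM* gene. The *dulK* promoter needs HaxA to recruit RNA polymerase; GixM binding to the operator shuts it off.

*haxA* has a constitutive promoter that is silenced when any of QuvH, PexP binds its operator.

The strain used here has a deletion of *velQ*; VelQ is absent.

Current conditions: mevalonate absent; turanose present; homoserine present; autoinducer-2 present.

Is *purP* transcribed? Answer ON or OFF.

ON

Turanose is present, so IrpJ is inactive.
Mevalonate is absent, so QuvH is inactive.
Autoinducer-2 is present, so PexP is inactive.
With no repressor bound, *haxA* is transcribed.
So HaxA is produced and active.
VelQ is non-functional in this strain, so it has no effect.
Required activator VelQ is absent, so *gixM* is not transcribed.
So GixM is not produced.
No repressor is bound and HaxA is active, so *dulK* is transcribed.
So DulK is produced and active.
No repressor is bound and DulK is active, so *purP* is transcribed.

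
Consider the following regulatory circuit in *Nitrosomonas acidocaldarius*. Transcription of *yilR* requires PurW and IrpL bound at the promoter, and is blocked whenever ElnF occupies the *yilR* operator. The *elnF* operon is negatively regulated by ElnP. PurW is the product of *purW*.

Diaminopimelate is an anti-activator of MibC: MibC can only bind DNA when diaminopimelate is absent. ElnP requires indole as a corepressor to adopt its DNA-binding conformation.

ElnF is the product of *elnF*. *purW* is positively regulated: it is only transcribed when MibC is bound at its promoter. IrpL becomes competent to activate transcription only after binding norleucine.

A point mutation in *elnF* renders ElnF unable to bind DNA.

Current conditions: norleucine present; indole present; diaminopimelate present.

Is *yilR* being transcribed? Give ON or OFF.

OFF

Diaminopimelate is present, so MibC is inactive.
Required activator MibC is absent, so *purW* is not transcribed.
So PurW is not produced.
ElnF is non-functional in this strain, so it has no effect.
Norleucine is present, so IrpL is active.
Required activator PurW is absent, so *yilR* is not transcribed.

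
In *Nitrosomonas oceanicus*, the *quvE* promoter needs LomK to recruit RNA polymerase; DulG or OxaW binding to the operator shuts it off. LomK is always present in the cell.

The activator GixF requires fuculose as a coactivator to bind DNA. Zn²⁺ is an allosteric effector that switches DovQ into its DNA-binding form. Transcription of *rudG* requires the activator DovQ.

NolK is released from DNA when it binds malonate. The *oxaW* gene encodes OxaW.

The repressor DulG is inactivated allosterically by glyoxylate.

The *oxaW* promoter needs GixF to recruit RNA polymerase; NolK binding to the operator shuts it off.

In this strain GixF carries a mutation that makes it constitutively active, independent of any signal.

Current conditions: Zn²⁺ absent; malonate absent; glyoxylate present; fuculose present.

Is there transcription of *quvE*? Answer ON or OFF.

Glyoxylate is present, so DulG is inactive.
LomK is produced constitutively and is active.
Malonate is absent, so NolK is active.
GixF is constitutively active in this strain.
With repressor NolK bound, *oxaW* is not transcribed.
So OxaW is not produced.
No repressor is bound and LomK is active, so *quvE* is transcribed.

ON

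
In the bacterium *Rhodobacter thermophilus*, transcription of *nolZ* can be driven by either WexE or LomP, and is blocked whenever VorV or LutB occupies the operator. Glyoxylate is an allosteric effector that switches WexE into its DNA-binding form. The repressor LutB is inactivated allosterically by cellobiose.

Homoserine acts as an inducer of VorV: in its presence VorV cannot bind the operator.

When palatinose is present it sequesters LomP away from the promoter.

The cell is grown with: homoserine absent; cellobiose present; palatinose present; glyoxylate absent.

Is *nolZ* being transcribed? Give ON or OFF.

Homoserine is absent, so VorV is active.
Glyoxylate is absent, so WexE is inactive.
Palatinose is present, so LomP is inactive.
Cellobiose is present, so LutB is inactive.
With repressor VorV bound, *nolZ* is not transcribed.

OFF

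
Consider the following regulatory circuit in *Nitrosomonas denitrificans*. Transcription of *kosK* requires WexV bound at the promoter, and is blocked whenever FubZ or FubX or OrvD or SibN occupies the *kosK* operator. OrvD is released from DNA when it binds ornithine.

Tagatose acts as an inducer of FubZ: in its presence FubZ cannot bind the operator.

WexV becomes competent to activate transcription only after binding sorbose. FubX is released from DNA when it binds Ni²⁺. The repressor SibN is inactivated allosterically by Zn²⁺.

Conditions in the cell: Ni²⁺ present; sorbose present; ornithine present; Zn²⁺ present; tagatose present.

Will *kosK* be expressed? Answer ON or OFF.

ON

Tagatose is present, so FubZ is inactive.
Ni²⁺ is present, so FubX is inactive.
Sorbose is present, so WexV is active.
Ornithine is present, so OrvD is inactive.
Zn²⁺ is present, so SibN is inactive.
No repressor is bound and WexV is active, so *kosK* is transcribed.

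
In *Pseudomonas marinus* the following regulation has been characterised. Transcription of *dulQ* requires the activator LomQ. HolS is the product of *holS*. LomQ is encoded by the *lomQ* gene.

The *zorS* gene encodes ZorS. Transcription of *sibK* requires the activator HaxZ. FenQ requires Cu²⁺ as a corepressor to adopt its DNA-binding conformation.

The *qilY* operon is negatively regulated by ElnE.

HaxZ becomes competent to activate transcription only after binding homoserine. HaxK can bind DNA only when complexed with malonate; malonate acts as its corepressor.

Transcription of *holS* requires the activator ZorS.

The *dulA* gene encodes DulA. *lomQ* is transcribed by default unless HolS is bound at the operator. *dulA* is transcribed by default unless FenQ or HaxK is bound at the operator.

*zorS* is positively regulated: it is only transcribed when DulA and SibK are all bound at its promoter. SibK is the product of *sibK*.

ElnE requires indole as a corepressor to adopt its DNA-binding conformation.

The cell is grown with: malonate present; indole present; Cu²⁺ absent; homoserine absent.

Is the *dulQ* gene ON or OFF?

Cu²⁺ is absent, so FenQ is inactive.
Malonate is present, so HaxK is active.
With repressor HaxK bound, *dulA* is not transcribed.
So DulA is not produced.
Homoserine is absent, so HaxZ is inactive.
Required activator HaxZ is absent, so *sibK* is not transcribed.
So SibK is not produced.
Required activator DulA is absent, so *zorS* is not transcribed.
So ZorS is not produced.
Required activator ZorS is absent, so *holS* is not transcribed.
So HolS is not produced.
With no repressor bound, *lomQ* is transcribed.
So LomQ is produced and active.
No repressor is bound and LomQ is active, so *dulQ* is transcribed.

ON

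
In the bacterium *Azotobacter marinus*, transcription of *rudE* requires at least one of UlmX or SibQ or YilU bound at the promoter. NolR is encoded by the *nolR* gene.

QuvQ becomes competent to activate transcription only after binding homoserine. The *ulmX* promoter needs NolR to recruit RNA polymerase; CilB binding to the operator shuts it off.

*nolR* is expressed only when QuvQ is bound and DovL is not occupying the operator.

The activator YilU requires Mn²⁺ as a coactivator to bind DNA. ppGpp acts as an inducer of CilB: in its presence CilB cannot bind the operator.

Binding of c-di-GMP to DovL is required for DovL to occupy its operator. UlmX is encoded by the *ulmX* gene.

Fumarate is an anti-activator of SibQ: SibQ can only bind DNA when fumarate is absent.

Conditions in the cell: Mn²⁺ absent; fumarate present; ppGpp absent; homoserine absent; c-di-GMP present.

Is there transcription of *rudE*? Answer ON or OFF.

OFF

ppGpp is absent, so CilB is active.
c-di-GMP is present, so DovL is active.
Homoserine is absent, so QuvQ is inactive.
With repressor DovL bound, *nolR* is not transcribed.
So NolR is not produced.
With repressor CilB bound, *ulmX* is not transcribed.
So UlmX is not produced.
Fumarate is present, so SibQ is inactive.
Mn²⁺ is absent, so YilU is inactive.
No activator is available at the *rudE* promoter, so *rudE* is not transcribed.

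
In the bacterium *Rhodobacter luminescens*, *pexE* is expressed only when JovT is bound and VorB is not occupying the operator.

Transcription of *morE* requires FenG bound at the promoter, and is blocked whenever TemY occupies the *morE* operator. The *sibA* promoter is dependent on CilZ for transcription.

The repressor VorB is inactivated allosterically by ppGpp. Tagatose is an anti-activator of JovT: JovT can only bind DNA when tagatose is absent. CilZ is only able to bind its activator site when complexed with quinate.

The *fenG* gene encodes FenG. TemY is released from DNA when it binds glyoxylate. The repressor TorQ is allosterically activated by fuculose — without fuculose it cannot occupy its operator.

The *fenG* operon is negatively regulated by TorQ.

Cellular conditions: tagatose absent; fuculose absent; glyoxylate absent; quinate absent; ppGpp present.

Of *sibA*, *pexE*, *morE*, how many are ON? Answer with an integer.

Quinate is absent, so CilZ is inactive.
Required activator CilZ is absent, so *sibA* is not transcribed.
→ *sibA* is OFF.
ppGpp is present, so VorB is inactive.
Tagatose is absent, so JovT is active.
No repressor is bound and JovT is active, so *pexE* is transcribed.
→ *pexE* is ON.
Glyoxylate is absent, so TemY is active.
Fuculose is absent, so TorQ is inactive.
With no repressor bound, *fenG* is transcribed.
So FenG is produced and active.
With repressor TemY bound, *morE* is not transcribed.
→ *morE* is OFF.
1 of the 3 genes is transcribed.

1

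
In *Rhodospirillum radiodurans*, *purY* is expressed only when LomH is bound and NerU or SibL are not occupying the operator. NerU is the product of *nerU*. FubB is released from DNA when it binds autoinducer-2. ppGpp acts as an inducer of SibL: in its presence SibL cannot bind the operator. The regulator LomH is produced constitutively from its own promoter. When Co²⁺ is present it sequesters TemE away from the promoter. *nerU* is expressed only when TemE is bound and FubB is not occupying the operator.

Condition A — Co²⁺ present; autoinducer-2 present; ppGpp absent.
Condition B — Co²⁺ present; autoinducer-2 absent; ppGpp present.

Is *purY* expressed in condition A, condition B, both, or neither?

Condition A:
Co²⁺ is present, so TemE is inactive.
Autoinducer-2 is present, so FubB is inactive.
Required activator TemE is absent, so *nerU* is not transcribed.
So NerU is not produced.
LomH is produced constitutively and is active.
ppGpp is absent, so SibL is active.
With repressor SibL bound, *purY* is not transcribed.
→ *purY* is OFF in A.
Condition B:
Co²⁺ is present, so TemE is inactive.
Autoinducer-2 is absent, so FubB is active.
With repressor FubB bound, *nerU* is not transcribed.
So NerU is not produced.
LomH is produced constitutively and is active.
ppGpp is present, so SibL is inactive.
No repressor is bound and LomH is active, so *purY* is transcribed.
→ *purY* is ON in B.

B only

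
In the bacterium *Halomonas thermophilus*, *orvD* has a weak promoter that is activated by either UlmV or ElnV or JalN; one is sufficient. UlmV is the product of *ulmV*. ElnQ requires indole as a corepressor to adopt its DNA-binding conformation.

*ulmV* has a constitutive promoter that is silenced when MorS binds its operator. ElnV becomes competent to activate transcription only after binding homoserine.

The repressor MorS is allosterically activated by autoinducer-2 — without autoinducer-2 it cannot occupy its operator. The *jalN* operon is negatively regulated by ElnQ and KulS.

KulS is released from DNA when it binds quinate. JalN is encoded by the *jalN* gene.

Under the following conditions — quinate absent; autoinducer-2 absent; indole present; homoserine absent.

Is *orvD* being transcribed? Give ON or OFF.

ON

Autoinducer-2 is absent, so MorS is inactive.
With no repressor bound, *ulmV* is transcribed.
So UlmV is produced and active.
Homoserine is absent, so ElnV is inactive.
Indole is present, so ElnQ is active.
Quinate is absent, so KulS is active.
With repressor ElnQ bound, *jalN* is not transcribed.
So JalN is not produced.
Activator UlmV is present, so *orvD* is transcribed.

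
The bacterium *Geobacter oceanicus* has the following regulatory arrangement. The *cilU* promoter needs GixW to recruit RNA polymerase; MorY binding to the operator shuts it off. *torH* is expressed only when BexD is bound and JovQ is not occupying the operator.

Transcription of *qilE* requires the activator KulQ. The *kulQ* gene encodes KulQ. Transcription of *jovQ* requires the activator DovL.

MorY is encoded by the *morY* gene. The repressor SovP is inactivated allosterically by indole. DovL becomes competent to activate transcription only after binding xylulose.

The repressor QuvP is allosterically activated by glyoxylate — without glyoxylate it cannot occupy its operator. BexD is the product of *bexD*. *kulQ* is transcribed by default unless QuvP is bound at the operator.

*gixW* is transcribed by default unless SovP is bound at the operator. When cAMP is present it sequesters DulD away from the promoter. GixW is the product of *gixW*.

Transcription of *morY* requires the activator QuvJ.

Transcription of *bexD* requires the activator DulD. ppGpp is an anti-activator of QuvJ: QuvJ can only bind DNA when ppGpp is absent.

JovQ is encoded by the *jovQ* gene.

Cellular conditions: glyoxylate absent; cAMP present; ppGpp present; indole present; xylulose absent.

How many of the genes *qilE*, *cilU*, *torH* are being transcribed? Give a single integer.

Glyoxylate is absent, so QuvP is inactive.
With no repressor bound, *kulQ* is transcribed.
So KulQ is produced and active.
No repressor is bound and KulQ is active, so *qilE* is transcribed.
→ *qilE* is ON.
ppGpp is present, so QuvJ is inactive.
Required activator QuvJ is absent, so *morY* is not transcribed.
So MorY is not produced.
Indole is present, so SovP is inactive.
With no repressor bound, *gixW* is transcribed.
So GixW is produced and active.
No repressor is bound and GixW is active, so *cilU* is transcribed.
→ *cilU* is ON.
cAMP is present, so DulD is inactive.
Required activator DulD is absent, so *bexD* is not transcribed.
So BexD is not produced.
Xylulose is absent, so DovL is inactive.
Required activator DovL is absent, so *jovQ* is not transcribed.
So JovQ is not produced.
Required activator BexD is absent, so *torH* is not transcribed.
→ *torH* is OFF.
2 of the 3 genes are transcribed.

2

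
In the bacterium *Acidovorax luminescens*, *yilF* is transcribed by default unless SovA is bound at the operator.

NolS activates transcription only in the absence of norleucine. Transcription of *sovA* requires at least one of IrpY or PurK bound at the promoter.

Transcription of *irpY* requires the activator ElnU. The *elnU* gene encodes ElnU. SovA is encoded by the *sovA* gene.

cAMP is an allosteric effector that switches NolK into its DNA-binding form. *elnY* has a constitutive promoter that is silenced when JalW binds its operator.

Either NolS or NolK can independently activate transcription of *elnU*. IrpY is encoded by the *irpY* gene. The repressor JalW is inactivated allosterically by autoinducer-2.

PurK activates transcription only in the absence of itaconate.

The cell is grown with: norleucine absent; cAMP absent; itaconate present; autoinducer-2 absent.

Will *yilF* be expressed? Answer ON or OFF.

OFF

Norleucine is absent, so NolS is active.
cAMP is absent, so NolK is inactive.
Activator NolS is present, so *elnU* is transcribed.
So ElnU is produced and active.
No repressor is bound and ElnU is active, so *irpY* is transcribed.
So IrpY is produced and active.
Itaconate is present, so PurK is inactive.
Activator IrpY is present, so *sovA* is transcribed.
So SovA is produced and active.
With repressor SovA bound, *yilF* is not transcribed.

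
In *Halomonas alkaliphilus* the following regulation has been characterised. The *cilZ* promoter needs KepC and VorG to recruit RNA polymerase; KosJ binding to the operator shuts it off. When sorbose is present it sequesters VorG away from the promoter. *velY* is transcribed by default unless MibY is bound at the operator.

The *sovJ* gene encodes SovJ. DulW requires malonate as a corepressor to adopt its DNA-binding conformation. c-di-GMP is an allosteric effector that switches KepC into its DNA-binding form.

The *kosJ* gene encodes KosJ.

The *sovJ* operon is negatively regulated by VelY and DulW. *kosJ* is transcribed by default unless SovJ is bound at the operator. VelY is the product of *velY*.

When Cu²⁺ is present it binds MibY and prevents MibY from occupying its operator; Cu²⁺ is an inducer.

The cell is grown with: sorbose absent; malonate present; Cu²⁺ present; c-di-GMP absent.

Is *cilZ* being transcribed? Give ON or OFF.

OFF

c-di-GMP is absent, so KepC is inactive.
Cu²⁺ is present, so MibY is inactive.
With no repressor bound, *velY* is transcribed.
So VelY is produced and active.
Malonate is present, so DulW is active.
With repressor VelY bound, *sovJ* is not transcribed.
So SovJ is not produced.
With no repressor bound, *kosJ* is transcribed.
So KosJ is produced and active.
Sorbose is absent, so VorG is active.
With repressor KosJ bound, *cilZ* is not transcribed.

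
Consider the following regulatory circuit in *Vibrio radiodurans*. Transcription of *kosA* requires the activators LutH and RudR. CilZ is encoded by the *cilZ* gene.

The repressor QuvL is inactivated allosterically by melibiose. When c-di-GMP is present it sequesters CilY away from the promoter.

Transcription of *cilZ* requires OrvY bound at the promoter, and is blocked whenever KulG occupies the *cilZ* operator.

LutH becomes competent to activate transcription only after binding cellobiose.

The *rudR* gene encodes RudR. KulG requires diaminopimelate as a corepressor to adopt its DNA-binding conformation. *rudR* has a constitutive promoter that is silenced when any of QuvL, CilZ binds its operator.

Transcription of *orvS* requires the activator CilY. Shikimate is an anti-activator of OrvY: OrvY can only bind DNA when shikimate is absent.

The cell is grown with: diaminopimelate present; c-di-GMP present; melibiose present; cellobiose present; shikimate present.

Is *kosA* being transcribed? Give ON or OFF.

ON

Cellobiose is present, so LutH is active.
Melibiose is present, so QuvL is inactive.
Diaminopimelate is present, so KulG is active.
Shikimate is present, so OrvY is inactive.
With repressor KulG bound, *cilZ* is not transcribed.
So CilZ is not produced.
With no repressor bound, *rudR* is transcribed.
So RudR is produced and active.
No repressor is bound and LutH and RudR are active, so *kosA* is transcribed.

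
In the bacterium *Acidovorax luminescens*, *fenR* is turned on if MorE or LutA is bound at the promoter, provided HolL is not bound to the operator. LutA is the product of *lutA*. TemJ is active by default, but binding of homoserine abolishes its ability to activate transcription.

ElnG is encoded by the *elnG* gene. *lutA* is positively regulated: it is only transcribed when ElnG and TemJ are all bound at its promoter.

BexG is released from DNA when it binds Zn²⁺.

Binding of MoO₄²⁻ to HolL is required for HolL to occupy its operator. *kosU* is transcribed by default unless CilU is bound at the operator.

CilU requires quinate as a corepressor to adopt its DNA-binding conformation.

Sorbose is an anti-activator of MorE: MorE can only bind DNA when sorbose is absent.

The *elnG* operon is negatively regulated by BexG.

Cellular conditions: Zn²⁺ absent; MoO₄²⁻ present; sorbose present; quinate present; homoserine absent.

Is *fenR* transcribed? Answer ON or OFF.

OFF

Sorbose is present, so MorE is inactive.
MoO₄²⁻ is present, so HolL is active.
Zn²⁺ is absent, so BexG is active.
With repressor BexG bound, *elnG* is not transcribed.
So ElnG is not produced.
Homoserine is absent, so TemJ is active.
Required activator ElnG is absent, so *lutA* is not transcribed.
So LutA is not produced.
With repressor HolL bound, *fenR* is not transcribed.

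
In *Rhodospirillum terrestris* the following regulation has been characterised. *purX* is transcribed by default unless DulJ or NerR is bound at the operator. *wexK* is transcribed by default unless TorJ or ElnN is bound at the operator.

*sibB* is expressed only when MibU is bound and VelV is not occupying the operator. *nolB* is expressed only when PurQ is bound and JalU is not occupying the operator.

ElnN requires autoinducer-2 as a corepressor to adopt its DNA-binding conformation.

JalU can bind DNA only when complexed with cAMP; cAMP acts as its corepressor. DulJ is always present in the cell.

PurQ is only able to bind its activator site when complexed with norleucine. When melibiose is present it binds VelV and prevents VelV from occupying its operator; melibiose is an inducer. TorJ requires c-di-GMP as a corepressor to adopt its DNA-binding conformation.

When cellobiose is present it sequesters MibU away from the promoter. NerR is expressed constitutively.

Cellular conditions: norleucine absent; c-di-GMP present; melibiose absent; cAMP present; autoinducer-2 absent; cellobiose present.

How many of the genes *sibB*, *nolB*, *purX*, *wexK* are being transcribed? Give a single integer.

Melibiose is absent, so VelV is active.
Cellobiose is present, so MibU is inactive.
With repressor VelV bound, *sibB* is not transcribed.
→ *sibB* is OFF.
cAMP is present, so JalU is active.
Norleucine is absent, so PurQ is inactive.
With repressor JalU bound, *nolB* is not transcribed.
→ *nolB* is OFF.
DulJ is produced constitutively and is active.
NerR is produced constitutively and is active.
With repressor DulJ bound, *purX* is not transcribed.
→ *purX* is OFF.
c-di-GMP is present, so TorJ is active.
Autoinducer-2 is absent, so ElnN is inactive.
With repressor TorJ bound, *wexK* is not transcribed.
→ *wexK* is OFF.
0 of the 4 genes are transcribed.

0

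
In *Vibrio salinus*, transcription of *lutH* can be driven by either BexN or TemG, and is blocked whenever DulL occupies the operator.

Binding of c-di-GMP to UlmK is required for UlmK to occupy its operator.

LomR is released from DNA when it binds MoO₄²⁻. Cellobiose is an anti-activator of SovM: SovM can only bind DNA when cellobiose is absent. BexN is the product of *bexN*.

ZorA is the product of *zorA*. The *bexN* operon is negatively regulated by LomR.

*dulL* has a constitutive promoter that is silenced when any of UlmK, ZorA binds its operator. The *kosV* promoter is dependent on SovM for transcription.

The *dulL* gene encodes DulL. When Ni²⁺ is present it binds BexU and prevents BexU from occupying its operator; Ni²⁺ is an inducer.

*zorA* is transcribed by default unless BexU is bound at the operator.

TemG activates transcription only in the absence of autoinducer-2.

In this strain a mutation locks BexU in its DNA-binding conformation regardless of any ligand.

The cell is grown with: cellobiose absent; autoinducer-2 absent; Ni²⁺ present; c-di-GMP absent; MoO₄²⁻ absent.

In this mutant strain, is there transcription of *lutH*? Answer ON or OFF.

OFF

MoO₄²⁻ is absent, so LomR is active.
With repressor LomR bound, *bexN* is not transcribed.
So BexN is not produced.
Autoinducer-2 is absent, so TemG is active.
c-di-GMP is absent, so UlmK is inactive.
BexU is constitutively active in this strain.
With repressor BexU bound, *zorA* is not transcribed.
So ZorA is not produced.
With no repressor bound, *dulL* is transcribed.
So DulL is produced and active.
With repressor DulL bound, *lutH* is not transcribed.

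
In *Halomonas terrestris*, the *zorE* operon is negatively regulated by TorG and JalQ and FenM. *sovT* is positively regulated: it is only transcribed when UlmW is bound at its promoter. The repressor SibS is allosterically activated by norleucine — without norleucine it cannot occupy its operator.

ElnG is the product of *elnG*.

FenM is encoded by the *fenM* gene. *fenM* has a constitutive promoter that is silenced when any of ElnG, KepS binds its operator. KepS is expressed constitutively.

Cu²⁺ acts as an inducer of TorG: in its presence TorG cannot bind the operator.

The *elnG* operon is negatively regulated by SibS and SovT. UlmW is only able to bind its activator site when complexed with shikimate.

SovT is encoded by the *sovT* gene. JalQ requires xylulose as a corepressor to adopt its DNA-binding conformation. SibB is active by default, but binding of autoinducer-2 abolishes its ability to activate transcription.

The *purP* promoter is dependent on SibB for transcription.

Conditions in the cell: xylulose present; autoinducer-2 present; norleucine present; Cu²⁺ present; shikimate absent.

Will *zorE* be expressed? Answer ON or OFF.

OFF

Cu²⁺ is present, so TorG is inactive.
Xylulose is present, so JalQ is active.
Norleucine is present, so SibS is active.
Shikimate is absent, so UlmW is inactive.
Required activator UlmW is absent, so *sovT* is not transcribed.
So SovT is not produced.
With repressor SibS bound, *elnG* is not transcribed.
So ElnG is not produced.
KepS is produced constitutively and is active.
With repressor KepS bound, *fenM* is not transcribed.
So FenM is not produced.
With repressor JalQ bound, *zorE* is not transcribed.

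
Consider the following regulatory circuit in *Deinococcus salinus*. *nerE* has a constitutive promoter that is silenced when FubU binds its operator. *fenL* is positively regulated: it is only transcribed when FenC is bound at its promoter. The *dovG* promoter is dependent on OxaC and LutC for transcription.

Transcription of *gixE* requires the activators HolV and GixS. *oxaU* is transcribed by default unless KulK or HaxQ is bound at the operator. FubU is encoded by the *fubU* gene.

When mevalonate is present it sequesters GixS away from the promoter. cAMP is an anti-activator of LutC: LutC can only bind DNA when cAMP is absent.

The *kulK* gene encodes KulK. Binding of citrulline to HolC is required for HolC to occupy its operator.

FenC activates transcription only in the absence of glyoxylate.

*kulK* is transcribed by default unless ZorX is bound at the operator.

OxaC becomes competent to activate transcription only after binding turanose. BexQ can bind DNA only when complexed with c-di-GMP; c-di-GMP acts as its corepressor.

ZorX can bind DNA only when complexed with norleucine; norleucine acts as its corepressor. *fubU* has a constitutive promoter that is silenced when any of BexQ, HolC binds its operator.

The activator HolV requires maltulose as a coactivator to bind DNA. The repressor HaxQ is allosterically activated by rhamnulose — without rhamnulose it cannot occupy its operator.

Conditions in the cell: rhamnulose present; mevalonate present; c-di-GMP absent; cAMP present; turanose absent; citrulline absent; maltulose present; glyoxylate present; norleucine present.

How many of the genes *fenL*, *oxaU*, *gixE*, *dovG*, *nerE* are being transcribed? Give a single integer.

0

Glyoxylate is present, so FenC is inactive.
Required activator FenC is absent, so *fenL* is not transcribed.
→ *fenL* is OFF.
Norleucine is present, so ZorX is active.
With repressor ZorX bound, *kulK* is not transcribed.
So KulK is not produced.
Rhamnulose is present, so HaxQ is active.
With repressor HaxQ bound, *oxaU* is not transcribed.
→ *oxaU* is OFF.
Maltulose is present, so HolV is active.
Mevalonate is present, so GixS is inactive.
Required activator GixS is absent, so *gixE* is not transcribed.
→ *gixE* is OFF.
Turanose is absent, so OxaC is inactive.
cAMP is present, so LutC is inactive.
Required activator OxaC is absent, so *dovG* is not transcribed.
→ *dovG* is OFF.
c-di-GMP is absent, so BexQ is inactive.
Citrulline is absent, so HolC is inactive.
With no repressor bound, *fubU* is transcribed.
So FubU is produced and active.
With repressor FubU bound, *nerE* is not transcribed.
→ *nerE* is OFF.
0 of the 5 genes are transcribed.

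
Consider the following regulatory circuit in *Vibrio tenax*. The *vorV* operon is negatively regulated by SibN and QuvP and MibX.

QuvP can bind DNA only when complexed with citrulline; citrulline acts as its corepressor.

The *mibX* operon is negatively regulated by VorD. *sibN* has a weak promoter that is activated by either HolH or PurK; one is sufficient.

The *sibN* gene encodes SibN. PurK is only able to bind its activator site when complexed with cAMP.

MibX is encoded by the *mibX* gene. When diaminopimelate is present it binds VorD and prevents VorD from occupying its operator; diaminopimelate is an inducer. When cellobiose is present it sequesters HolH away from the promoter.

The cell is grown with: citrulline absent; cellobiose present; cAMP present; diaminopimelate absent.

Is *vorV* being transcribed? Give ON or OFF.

Cellobiose is present, so HolH is inactive.
cAMP is present, so PurK is active.
Activator PurK is present, so *sibN* is transcribed.
So SibN is produced and active.
Citrulline is absent, so QuvP is inactive.
Diaminopimelate is absent, so VorD is active.
With repressor VorD bound, *mibX* is not transcribed.
So MibX is not produced.
With repressor SibN bound, *vorV* is not transcribed.

OFF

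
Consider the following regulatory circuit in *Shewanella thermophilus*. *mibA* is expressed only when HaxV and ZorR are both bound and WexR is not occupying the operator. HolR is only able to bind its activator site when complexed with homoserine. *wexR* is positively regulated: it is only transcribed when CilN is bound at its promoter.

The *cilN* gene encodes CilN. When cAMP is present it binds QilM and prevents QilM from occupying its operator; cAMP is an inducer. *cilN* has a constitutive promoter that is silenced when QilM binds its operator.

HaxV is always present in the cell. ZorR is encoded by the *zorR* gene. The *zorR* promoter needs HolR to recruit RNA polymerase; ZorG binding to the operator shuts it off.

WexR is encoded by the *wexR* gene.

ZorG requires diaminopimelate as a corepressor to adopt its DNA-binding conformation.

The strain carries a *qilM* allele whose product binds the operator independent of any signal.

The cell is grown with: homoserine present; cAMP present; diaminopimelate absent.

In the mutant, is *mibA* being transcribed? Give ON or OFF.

ON

HaxV is produced constitutively and is active.
QilM is constitutively active in this strain.
With repressor QilM bound, *cilN* is not transcribed.
So CilN is not produced.
Required activator CilN is absent, so *wexR* is not transcribed.
So WexR is not produced.
Diaminopimelate is absent, so ZorG is inactive.
Homoserine is present, so HolR is active.
No repressor is bound and HolR is active, so *zorR* is transcribed.
So ZorR is produced and active.
No repressor is bound and HaxV and ZorR are active, so *mibA* is transcribed.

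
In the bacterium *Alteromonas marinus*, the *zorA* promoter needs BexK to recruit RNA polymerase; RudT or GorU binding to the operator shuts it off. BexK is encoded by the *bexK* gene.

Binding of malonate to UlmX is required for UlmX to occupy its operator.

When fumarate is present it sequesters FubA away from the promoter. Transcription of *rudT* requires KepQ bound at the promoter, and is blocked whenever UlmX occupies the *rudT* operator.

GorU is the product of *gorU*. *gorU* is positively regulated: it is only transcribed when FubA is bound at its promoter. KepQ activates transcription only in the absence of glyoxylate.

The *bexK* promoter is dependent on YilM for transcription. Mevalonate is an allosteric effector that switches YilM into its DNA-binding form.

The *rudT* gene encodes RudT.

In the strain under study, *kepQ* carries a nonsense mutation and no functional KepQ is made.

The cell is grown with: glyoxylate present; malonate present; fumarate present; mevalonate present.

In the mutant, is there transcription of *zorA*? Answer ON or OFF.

Malonate is present, so UlmX is active.
KepQ is non-functional in this strain, so it has no effect.
With repressor UlmX bound, *rudT* is not transcribed.
So RudT is not produced.
Mevalonate is present, so YilM is active.
No repressor is bound and YilM is active, so *bexK* is transcribed.
So BexK is produced and active.
Fumarate is present, so FubA is inactive.
Required activator FubA is absent, so *gorU* is not transcribed.
So GorU is not produced.
No repressor is bound and BexK is active, so *zorA* is transcribed.

ON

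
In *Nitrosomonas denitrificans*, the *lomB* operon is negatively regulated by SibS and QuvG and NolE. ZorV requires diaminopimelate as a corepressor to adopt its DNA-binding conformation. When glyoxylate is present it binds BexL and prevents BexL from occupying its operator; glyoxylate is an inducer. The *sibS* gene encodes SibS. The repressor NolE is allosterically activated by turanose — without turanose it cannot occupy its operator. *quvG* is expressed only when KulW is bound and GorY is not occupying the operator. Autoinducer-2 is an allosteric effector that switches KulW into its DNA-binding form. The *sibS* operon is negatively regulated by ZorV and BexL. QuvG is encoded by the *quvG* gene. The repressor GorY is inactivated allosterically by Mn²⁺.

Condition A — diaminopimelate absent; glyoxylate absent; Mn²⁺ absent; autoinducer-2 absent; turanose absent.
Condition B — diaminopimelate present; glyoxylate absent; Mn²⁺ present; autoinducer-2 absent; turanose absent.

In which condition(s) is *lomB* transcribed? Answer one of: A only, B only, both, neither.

both

Condition A:
Diaminopimelate is absent, so ZorV is inactive.
Glyoxylate is absent, so BexL is active.
With repressor BexL bound, *sibS* is not transcribed.
So SibS is not produced.
Mn²⁺ is absent, so GorY is active.
Autoinducer-2 is absent, so KulW is inactive.
With repressor GorY bound, *quvG* is not transcribed.
So QuvG is not produced.
Turanose is absent, so NolE is inactive.
With no repressor bound, *lomB* is transcribed.
→ *lomB* is ON in A.
Condition B:
Diaminopimelate is present, so ZorV is active.
Glyoxylate is absent, so BexL is active.
With repressor ZorV bound, *sibS* is not transcribed.
So SibS is not produced.
Mn²⁺ is present, so GorY is inactive.
Autoinducer-2 is absent, so KulW is inactive.
Required activator KulW is absent, so *quvG* is not transcribed.
So QuvG is not produced.
Turanose is absent, so NolE is inactive.
With no repressor bound, *lomB* is transcribed.
→ *lomB* is ON in B.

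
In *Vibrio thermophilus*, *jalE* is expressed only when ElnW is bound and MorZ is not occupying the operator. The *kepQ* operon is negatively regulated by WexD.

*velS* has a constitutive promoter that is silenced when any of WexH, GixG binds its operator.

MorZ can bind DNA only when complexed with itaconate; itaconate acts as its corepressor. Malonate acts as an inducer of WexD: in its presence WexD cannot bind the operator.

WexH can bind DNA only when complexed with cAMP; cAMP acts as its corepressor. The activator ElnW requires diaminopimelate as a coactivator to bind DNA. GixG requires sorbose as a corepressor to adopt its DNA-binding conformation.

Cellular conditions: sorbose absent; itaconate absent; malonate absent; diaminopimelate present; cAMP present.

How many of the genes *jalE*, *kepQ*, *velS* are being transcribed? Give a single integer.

Itaconate is absent, so MorZ is inactive.
Diaminopimelate is present, so ElnW is active.
No repressor is bound and ElnW is active, so *jalE* is transcribed.
→ *jalE* is ON.
Malonate is absent, so WexD is active.
With repressor WexD bound, *kepQ* is not transcribed.
→ *kepQ* is OFF.
cAMP is present, so WexH is active.
Sorbose is absent, so GixG is inactive.
With repressor WexH bound, *velS* is not transcribed.
→ *velS* is OFF.
1 of the 3 genes is transcribed.

1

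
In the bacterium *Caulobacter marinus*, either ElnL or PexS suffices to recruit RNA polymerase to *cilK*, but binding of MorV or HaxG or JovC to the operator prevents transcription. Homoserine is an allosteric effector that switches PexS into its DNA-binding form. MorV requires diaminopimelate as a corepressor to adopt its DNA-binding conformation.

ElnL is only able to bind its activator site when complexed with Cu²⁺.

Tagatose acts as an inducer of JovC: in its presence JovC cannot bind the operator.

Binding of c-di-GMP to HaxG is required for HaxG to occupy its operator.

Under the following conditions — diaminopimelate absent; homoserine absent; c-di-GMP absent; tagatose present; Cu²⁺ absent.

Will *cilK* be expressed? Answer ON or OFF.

OFF

Diaminopimelate is absent, so MorV is inactive.
Cu²⁺ is absent, so ElnL is inactive.
Homoserine is absent, so PexS is inactive.
c-di-GMP is absent, so HaxG is inactive.
Tagatose is present, so JovC is inactive.
No activator is available at the *cilK* promoter, so *cilK* is not transcribed.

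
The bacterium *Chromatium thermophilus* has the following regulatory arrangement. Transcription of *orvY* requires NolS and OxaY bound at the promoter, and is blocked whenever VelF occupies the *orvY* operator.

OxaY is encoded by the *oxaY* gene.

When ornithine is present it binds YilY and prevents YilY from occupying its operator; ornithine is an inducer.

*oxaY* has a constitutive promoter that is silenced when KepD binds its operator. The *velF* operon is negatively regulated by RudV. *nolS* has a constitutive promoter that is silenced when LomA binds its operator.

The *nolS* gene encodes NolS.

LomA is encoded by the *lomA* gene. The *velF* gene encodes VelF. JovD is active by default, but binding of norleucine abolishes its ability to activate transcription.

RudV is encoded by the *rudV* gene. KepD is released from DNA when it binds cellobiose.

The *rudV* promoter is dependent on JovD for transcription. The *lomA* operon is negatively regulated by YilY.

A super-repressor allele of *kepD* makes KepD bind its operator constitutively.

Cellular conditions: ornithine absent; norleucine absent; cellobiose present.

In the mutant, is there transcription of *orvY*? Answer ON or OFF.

OFF

Ornithine is absent, so YilY is active.
With repressor YilY bound, *lomA* is not transcribed.
So LomA is not produced.
With no repressor bound, *nolS* is transcribed.
So NolS is produced and active.
Norleucine is absent, so JovD is active.
No repressor is bound and JovD is active, so *rudV* is transcribed.
So RudV is produced and active.
With repressor RudV bound, *velF* is not transcribed.
So VelF is not produced.
KepD is constitutively active in this strain.
With repressor KepD bound, *oxaY* is not transcribed.
So OxaY is not produced.
Required activator OxaY is absent, so *orvY* is not transcribed.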